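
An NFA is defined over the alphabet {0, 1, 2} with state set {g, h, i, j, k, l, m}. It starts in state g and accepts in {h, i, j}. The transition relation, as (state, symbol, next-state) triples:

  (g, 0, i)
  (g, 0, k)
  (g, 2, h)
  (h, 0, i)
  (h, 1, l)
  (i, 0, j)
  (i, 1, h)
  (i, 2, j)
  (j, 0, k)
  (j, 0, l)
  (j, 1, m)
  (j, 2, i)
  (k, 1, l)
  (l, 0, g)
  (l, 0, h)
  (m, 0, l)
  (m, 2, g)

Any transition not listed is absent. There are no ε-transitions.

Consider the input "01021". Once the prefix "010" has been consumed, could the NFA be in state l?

No

Start in {g}.
Read '0': g→{i, k}; now {i, k}.
Read '1': i→{h}, k→{l}; now {h, l}.
Read '0': h→{i}, l→{g, h}; now {g, h, i}.
State l is not in {g, h, i}.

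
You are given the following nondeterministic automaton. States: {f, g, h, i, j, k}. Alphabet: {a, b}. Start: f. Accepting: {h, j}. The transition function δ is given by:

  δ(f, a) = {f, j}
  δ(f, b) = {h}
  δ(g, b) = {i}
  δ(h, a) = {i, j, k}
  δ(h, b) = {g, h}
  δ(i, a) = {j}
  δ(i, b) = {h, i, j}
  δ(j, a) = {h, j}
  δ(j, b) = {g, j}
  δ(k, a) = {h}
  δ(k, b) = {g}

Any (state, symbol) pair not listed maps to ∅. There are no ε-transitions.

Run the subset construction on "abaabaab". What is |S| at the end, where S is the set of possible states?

4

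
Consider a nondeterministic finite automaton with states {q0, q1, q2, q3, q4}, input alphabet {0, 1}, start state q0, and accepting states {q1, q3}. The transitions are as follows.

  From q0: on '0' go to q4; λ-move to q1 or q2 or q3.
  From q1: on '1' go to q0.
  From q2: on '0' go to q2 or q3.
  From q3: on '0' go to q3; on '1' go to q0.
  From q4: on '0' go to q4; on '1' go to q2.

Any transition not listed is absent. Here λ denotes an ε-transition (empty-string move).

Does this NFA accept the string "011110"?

Yes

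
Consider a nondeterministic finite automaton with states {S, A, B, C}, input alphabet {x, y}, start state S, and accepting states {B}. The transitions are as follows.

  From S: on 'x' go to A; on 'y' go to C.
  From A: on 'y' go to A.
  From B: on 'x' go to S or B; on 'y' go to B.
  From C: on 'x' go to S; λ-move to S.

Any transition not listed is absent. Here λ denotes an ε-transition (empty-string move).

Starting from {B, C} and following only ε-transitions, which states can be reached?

Begin with {B, C}.
ε-move C → S; add S.

{S, B, C}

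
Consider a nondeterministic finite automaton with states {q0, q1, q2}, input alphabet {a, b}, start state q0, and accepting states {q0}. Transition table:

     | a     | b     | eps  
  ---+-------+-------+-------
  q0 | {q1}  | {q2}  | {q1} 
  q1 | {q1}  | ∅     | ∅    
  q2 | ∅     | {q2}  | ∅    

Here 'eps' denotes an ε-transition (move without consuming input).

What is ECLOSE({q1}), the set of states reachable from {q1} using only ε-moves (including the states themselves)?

Begin with {q1}.
No ε-moves leave this set, so the closure equals the set itself.

{q1}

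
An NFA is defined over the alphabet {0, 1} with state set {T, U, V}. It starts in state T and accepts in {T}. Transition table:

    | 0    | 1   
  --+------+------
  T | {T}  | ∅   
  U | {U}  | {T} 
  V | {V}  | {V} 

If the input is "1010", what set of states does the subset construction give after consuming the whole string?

Start in {T}.
Read '1': T→∅; now ∅.
The set is empty and remains empty for the remaining 3 symbols.

∅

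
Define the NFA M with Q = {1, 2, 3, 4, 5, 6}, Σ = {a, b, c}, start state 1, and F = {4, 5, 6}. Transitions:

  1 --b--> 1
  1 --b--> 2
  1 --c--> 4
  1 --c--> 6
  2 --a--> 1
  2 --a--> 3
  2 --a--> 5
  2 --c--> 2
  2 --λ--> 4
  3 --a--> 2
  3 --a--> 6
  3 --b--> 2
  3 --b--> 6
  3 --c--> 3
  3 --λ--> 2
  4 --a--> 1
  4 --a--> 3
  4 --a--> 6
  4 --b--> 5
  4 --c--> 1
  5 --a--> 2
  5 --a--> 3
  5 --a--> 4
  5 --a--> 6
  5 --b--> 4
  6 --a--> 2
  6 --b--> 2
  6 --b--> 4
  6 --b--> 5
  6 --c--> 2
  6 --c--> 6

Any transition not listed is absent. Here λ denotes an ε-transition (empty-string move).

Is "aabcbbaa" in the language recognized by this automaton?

No

Start in {1}.
Read 'a': {1} → ∅.
The set is empty and remains empty for the remaining 7 symbols.
The final set ∅ contains no accepting state.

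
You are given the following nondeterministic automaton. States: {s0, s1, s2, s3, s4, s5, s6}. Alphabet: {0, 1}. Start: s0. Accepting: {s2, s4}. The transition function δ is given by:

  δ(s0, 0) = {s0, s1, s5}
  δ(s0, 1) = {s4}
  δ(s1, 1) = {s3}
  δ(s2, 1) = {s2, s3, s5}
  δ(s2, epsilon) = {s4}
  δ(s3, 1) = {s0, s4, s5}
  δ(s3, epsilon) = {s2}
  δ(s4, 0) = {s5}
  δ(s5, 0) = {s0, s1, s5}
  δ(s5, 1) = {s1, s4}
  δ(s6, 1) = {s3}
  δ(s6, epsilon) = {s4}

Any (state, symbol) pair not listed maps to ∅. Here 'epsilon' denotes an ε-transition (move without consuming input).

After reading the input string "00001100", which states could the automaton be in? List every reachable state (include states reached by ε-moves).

Start in {s0}.
Read '0': s0→{s0, s1, s5}; now {s0, s1, s5}.
Read '0': s0→{s0, s1, s5}, s1→∅, s5→{s0, s1, s5}; now {s0, s1, s5}.
Read '0': s0→{s0, s1, s5}, s1→∅, s5→{s0, s1, s5}; now {s0, s1, s5}.
Read '0': s0→{s0, s1, s5}, s1→∅, s5→{s0, s1, s5}; now {s0, s1, s5}.
Read '1': s0→{s4}, s1→{s3}, s5→{s1, s4}; union {s1, s3, s4}; ε-closure = {s1, s2, s3, s4}.
Read '1': s1→{s3}, s2→{s2, s3, s5}, s3→{s0, s4, s5}, s4→∅; now {s0, s2, s3, s4, s5}.
Read '0': s0→{s0, s1, s5}, s2→∅, s3→∅, s4→{s5}, s5→{s0, s1, s5}; now {s0, s1, s5}.
Read '0': s0→{s0, s1, s5}, s1→∅, s5→{s0, s1, s5}; now {s0, s1, s5}.

{s0, s1, s5}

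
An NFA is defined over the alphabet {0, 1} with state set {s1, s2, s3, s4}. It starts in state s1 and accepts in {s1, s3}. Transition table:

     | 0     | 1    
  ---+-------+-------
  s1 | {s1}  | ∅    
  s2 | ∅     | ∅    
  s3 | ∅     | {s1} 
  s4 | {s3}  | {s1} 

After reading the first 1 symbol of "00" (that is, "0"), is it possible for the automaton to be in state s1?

Start in {s1}.
Read '0': {s1} → {s1}.
State s1 is in {s1}.

Yes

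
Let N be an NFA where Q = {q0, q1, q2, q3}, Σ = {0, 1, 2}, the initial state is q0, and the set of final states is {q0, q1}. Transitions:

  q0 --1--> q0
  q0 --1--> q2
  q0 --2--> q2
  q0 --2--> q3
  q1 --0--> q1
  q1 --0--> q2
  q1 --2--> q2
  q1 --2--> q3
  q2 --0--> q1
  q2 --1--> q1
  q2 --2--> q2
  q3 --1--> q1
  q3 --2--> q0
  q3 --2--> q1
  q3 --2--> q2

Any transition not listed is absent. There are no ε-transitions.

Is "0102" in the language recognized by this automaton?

Start in {q0}.
Read '0': q0→∅; now ∅.
The set is empty and remains empty for the remaining 3 symbols.
The final set ∅ contains no accepting state.

No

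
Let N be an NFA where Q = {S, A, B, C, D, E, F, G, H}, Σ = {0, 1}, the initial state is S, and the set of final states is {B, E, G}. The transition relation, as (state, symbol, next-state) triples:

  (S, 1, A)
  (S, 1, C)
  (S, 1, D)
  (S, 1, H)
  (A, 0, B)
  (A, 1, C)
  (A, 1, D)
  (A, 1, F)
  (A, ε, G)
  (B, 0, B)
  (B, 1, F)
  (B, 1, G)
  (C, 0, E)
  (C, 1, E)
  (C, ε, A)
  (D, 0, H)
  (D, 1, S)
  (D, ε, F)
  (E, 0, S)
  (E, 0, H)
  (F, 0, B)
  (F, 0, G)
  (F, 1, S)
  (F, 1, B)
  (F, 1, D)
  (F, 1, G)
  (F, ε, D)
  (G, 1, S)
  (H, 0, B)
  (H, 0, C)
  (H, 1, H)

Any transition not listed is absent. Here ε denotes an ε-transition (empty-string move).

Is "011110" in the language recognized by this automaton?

Start in {S}.
Read '0': S→∅; now ∅.
The set is empty and remains empty for the remaining 5 symbols.
The final set ∅ contains no accepting state.

No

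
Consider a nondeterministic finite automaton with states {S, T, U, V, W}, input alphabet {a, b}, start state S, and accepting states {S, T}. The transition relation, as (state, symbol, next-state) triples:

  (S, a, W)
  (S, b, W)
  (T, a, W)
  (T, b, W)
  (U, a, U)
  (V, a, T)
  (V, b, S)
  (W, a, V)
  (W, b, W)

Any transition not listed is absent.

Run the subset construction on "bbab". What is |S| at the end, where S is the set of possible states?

Start in {S}.
Read 'b': S→{W}; now {W}.
Read 'b': W→{W}; now {W}.
Read 'a': W→{V}; now {V}.
Read 'b': V→{S}; now {S}.
That set has 1 state.

1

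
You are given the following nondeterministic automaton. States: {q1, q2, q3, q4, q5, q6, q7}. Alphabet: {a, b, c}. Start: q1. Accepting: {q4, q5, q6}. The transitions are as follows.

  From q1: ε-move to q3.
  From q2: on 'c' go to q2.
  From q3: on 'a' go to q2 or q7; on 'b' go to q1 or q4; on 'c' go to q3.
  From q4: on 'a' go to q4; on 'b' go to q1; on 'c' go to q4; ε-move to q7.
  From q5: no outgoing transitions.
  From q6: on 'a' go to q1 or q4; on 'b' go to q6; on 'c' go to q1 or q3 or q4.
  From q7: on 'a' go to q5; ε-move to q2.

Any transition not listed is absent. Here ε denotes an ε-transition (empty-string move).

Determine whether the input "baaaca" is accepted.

Start: ε-closure({q1}) = {q1, q3}.
Read 'b': q1→∅, q3→{q1, q4}; union {q1, q4}; ε-closure = {q1, q2, q3, q4, q7}.
Read 'a': q1→∅, q2→∅, q3→{q2, q7}, q4→{q4}, q7→{q5}; now {q2, q4, q5, q7}.
Read 'a': q2→∅, q4→{q4}, q5→∅, q7→{q5}; union {q4, q5}; ε-closure = {q2, q4, q5, q7}.
Read 'a': q2→∅, q4→{q4}, q5→∅, q7→{q5}; union {q4, q5}; ε-closure = {q2, q4, q5, q7}.
Read 'c': q2→{q2}, q4→{q4}, q5→∅, q7→∅; union {q2, q4}; ε-closure = {q2, q4, q7}.
Read 'a': q2→∅, q4→{q4}, q7→{q5}; union {q4, q5}; ε-closure = {q2, q4, q5, q7}.
The final set {q2, q4, q5, q7} contains the accepting states q4, q5.

Yes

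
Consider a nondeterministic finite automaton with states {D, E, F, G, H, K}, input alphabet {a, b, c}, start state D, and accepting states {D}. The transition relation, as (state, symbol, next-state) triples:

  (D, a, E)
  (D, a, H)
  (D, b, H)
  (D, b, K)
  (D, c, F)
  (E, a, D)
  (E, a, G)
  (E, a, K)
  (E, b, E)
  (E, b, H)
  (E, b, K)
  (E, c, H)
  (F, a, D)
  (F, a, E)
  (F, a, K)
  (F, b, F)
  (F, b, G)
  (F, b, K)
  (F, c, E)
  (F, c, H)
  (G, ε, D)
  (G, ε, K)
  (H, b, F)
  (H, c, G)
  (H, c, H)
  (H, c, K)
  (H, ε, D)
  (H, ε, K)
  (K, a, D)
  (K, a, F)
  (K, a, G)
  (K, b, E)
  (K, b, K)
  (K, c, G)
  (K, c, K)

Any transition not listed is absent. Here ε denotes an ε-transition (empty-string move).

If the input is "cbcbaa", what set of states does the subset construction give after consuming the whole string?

Start in {D}.
Read 'c': {D} → {F}.
Read 'b': {F} → {D, F, G, K}.
Read 'c': {D, F, G, K} → {D, E, F, G, H, K}.
Read 'b': {D, E, F, G, H, K} → {D, E, F, G, H, K}.
Read 'a': {D, E, F, G, H, K} → {D, E, F, G, H, K}.
Read 'a': {D, E, F, G, H, K} → {D, E, F, G, H, K}.

{D, E, F, G, H, K}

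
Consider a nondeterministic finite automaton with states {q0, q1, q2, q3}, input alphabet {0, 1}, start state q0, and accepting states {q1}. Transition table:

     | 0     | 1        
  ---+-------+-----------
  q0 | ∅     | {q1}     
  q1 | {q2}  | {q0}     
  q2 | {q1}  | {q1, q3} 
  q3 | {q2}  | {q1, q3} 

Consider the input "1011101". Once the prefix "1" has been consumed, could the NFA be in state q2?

No

Start in {q0}.
Read '1': {q0} → {q1}.
State q2 is not in {q1}.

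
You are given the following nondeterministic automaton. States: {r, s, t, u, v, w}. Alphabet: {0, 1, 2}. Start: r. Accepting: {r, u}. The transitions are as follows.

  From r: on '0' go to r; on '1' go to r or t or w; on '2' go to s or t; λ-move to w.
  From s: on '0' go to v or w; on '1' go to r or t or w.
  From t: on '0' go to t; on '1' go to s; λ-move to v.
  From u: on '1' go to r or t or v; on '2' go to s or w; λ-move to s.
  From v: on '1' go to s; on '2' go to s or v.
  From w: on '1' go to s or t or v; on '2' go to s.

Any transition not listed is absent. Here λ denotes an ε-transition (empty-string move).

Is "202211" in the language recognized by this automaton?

Start: ε-closure({r}) = {r, w}.
Read '2': r→{s, t}, w→{s}; union {s, t}; ε-closure = {s, t, v}.
Read '0': s→{v, w}, t→{t}, v→∅; now {t, v, w}.
Read '2': t→∅, v→{s, v}, w→{s}; now {s, v}.
Read '2': s→∅, v→{s, v}; now {s, v}.
Read '1': s→{r, t, w}, v→{s}; union {r, s, t, w}; ε-closure = {r, s, t, v, w}.
Read '1': r→{r, t, w}, s→{r, t, w}, t→{s}, v→{s}, w→{s, t, v}; now {r, s, t, v, w}.
The final set {r, s, t, v, w} contains the accepting state r.

Yes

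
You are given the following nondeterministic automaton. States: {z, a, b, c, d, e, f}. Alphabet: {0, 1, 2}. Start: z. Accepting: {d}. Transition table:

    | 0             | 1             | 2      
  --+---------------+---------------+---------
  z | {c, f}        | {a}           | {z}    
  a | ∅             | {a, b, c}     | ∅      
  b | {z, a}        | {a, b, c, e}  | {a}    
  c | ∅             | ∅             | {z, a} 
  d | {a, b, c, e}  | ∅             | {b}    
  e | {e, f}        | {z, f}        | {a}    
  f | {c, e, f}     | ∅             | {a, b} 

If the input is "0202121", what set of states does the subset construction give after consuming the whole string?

Start in {z}.
Read '0': z→{c, f}; now {c, f}.
Read '2': c→{z, a}, f→{a, b}; now {z, a, b}.
Read '0': z→{c, f}, a→∅, b→{z, a}; now {z, a, c, f}.
Read '2': z→{z}, a→∅, c→{z, a}, f→{a, b}; now {z, a, b}.
Read '1': z→{a}, a→{a, b, c}, b→{a, b, c, e}; now {a, b, c, e}.
Read '2': a→∅, b→{a}, c→{z, a}, e→{a}; now {z, a}.
Read '1': z→{a}, a→{a, b, c}; now {a, b, c}.

{a, b, c}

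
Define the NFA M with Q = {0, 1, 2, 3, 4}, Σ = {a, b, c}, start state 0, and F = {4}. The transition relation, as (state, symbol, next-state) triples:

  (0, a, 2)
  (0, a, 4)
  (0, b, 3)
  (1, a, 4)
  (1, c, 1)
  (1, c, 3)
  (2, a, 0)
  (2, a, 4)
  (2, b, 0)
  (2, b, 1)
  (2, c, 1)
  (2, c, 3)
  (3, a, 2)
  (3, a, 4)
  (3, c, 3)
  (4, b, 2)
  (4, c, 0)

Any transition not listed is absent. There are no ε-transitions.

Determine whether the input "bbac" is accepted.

No

Start in {0}.
Read 'b': 0→{3}; now {3}.
Read 'b': 3→∅; now ∅.
The set is empty and remains empty for the remaining 2 symbols.
The final set ∅ contains no accepting state.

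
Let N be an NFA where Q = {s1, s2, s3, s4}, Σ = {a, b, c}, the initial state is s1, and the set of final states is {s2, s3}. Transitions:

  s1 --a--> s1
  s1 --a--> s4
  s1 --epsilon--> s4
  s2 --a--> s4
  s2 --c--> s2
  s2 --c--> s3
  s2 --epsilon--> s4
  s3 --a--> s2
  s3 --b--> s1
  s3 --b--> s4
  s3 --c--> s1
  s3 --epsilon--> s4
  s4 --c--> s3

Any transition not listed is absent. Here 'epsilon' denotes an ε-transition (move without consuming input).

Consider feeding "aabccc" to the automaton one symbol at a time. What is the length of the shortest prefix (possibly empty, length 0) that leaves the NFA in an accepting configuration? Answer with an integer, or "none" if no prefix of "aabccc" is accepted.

none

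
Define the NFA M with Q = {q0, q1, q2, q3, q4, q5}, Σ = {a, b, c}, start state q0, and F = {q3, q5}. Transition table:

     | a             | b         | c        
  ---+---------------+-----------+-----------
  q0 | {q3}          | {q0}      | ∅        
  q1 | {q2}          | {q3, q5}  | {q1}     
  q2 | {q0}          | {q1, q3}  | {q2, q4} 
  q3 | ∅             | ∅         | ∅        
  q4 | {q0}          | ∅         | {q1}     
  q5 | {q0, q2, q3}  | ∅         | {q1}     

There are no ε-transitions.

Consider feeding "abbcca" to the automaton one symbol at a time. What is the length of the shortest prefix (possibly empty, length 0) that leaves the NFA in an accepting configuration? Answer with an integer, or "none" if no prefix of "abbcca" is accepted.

1

Start in {q0}.
Read 'a': q0→{q3}; now {q3}.
None of the earlier sets intersect F, but {q3} does.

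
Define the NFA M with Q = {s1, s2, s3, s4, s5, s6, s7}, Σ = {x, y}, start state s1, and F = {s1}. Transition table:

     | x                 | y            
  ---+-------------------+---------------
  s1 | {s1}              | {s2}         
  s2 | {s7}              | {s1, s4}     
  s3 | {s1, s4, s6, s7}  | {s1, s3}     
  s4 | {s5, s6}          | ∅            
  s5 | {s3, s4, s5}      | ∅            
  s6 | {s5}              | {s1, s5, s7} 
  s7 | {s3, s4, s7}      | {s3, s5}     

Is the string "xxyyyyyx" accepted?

Start in {s1}.
Read 'x': {s1} → {s1}.
Read 'x': {s1} → {s1}.
Read 'y': {s1} → {s2}.
Read 'y': {s2} → {s1, s4}.
Read 'y': {s1, s4} → {s2}.
Read 'y': {s2} → {s1, s4}.
Read 'y': {s1, s4} → {s2}.
Read 'x': {s2} → {s7}.
The final set {s7} contains no accepting state.

No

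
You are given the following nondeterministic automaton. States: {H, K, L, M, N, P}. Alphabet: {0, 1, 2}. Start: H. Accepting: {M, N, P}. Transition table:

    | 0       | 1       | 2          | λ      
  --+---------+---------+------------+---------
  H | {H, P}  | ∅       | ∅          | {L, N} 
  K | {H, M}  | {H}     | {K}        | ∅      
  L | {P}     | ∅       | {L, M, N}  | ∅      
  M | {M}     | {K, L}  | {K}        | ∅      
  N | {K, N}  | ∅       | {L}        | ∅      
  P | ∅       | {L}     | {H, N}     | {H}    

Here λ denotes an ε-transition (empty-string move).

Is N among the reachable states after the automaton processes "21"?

Start: ε-closure({H}) = {H, L, N}.
Read '2': H→∅, L→{L, M, N}, N→{L}; now {L, M, N}.
Read '1': L→∅, M→{K, L}, N→∅; now {K, L}.
State N is not in {K, L}.

No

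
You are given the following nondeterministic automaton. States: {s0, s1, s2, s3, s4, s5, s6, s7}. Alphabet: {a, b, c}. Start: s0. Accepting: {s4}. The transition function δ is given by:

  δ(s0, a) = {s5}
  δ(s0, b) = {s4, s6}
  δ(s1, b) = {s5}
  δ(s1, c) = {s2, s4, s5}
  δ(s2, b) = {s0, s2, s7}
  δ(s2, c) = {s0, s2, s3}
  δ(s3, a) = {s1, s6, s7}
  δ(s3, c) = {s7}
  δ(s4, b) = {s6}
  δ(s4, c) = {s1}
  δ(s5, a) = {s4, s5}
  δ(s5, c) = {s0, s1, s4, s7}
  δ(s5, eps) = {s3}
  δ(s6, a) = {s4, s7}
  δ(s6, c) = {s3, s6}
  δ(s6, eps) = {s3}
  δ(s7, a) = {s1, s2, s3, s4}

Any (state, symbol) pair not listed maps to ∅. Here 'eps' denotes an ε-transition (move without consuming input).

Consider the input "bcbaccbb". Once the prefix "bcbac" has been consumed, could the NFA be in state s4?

Yes

Start in {s0}.
Read 'b': s0→{s4, s6}; union {s4, s6}; ε-closure = {s3, s4, s6}.
Read 'c': s3→{s7}, s4→{s1}, s6→{s3, s6}; now {s1, s3, s6, s7}.
Read 'b': s1→{s5}, s3→∅, s6→∅, s7→∅; union {s5}; ε-closure = {s3, s5}.
Read 'a': s3→{s1, s6, s7}, s5→{s4, s5}; union {s1, s4, s5, s6, s7}; ε-closure = {s1, s3, s4, s5, s6, s7}.
Read 'c': s1→{s2, s4, s5}, s3→{s7}, s4→{s1}, s5→{s0, s1, s4, s7}, s6→{s3, s6}, s7→∅; now {s0, s1, s2, s3, s4, s5, s6, s7}.
State s4 is in {s0, s1, s2, s3, s4, s5, s6, s7}.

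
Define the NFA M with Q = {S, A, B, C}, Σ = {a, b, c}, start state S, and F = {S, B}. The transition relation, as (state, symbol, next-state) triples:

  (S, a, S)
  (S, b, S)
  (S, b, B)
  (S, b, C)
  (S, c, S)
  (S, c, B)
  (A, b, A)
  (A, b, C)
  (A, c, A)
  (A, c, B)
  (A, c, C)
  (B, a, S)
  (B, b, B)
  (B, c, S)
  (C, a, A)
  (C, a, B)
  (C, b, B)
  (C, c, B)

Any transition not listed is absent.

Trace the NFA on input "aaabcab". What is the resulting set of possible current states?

Start in {S}.
Read 'a': {S} → {S}.
Read 'a': {S} → {S}.
Read 'a': {S} → {S}.
Read 'b': {S} → {S, B, C}.
Read 'c': {S, B, C} → {S, B}.
Read 'a': {S, B} → {S}.
Read 'b': {S} → {S, B, C}.

{S, B, C}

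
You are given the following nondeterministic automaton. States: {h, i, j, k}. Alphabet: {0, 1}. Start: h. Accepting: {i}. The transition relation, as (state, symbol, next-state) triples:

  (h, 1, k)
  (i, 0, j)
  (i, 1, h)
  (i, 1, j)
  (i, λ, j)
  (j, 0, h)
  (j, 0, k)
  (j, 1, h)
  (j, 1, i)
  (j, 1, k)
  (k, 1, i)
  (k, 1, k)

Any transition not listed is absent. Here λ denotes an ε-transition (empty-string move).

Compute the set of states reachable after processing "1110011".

{h, i, j, k}

Start in {h}.
Read '1': {h} → {k}.
Read '1': {k} → {i, j, k}.
Read '1': {i, j, k} → {h, i, j, k}.
Read '0': {h, i, j, k} → {h, j, k}.
Read '0': {h, j, k} → {h, k}.
Read '1': {h, k} → {i, j, k}.
Read '1': {i, j, k} → {h, i, j, k}.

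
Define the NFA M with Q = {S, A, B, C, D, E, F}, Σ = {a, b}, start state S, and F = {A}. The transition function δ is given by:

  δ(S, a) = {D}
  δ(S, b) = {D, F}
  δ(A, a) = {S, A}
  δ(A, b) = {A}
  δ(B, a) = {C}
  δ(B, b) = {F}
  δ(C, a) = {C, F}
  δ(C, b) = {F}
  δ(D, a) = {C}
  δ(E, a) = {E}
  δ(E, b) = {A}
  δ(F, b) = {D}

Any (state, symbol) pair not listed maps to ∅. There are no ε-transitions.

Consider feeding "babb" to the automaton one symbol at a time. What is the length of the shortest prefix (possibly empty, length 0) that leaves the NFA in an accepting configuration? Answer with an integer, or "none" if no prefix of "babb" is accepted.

none

Start in {S}.
Read 'b': {S} → {D, F}.
Read 'a': {D, F} → {C}.
Read 'b': {C} → {F}.
Read 'b': {F} → {D}.
No reachable set along the way intersects F.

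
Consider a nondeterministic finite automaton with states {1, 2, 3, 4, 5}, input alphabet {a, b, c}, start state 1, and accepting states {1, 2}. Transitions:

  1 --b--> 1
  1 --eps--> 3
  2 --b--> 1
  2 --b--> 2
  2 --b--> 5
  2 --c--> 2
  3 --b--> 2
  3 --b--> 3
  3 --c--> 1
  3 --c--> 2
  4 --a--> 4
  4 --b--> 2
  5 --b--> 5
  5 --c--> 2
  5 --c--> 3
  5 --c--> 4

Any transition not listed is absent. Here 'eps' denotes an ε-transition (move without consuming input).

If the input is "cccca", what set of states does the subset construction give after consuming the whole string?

∅

Start: ε-closure({1}) = {1, 3}.
Read 'c': 1→∅, 3→{1, 2}; union {1, 2}; ε-closure = {1, 2, 3}.
Read 'c': 1→∅, 2→{2}, 3→{1, 2}; union {1, 2}; ε-closure = {1, 2, 3}.
Read 'c': 1→∅, 2→{2}, 3→{1, 2}; union {1, 2}; ε-closure = {1, 2, 3}.
Read 'c': 1→∅, 2→{2}, 3→{1, 2}; union {1, 2}; ε-closure = {1, 2, 3}.
Read 'a': 1→∅, 2→∅, 3→∅; now ∅.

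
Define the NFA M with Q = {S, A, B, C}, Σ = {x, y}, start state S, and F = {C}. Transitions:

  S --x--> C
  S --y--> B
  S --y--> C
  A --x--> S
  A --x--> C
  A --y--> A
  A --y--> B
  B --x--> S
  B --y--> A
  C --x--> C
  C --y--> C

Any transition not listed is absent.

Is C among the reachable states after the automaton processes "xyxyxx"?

Yes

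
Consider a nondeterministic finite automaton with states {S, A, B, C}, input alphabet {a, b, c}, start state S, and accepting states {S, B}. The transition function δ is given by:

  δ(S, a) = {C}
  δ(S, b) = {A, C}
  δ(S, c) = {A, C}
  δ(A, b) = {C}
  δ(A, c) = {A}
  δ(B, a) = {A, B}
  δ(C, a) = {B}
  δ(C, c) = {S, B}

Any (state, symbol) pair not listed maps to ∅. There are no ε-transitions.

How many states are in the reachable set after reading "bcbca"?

3

Start in {S}.
Read 'b': S→{A, C}; now {A, C}.
Read 'c': A→{A}, C→{S, B}; now {S, A, B}.
Read 'b': S→{A, C}, A→{C}, B→∅; now {A, C}.
Read 'c': A→{A}, C→{S, B}; now {S, A, B}.
Read 'a': S→{C}, A→∅, B→{A, B}; now {A, B, C}.
That set has 3 states.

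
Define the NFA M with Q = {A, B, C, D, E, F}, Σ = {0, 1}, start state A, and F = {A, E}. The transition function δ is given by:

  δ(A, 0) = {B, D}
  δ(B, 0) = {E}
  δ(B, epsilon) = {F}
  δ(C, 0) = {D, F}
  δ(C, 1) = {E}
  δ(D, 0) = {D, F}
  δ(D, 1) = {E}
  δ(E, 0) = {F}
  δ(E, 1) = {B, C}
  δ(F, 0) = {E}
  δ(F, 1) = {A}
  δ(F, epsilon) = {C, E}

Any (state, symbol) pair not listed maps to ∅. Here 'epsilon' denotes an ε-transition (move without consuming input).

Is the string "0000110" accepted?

Start in {A}.
Read '0': A→{B, D}; union {B, D}; ε-closure = {B, C, D, E, F}.
Read '0': B→{E}, C→{D, F}, D→{D, F}, E→{F}, F→{E}; union {D, E, F}; ε-closure = {C, D, E, F}.
Read '0': C→{D, F}, D→{D, F}, E→{F}, F→{E}; union {D, E, F}; ε-closure = {C, D, E, F}.
Read '0': C→{D, F}, D→{D, F}, E→{F}, F→{E}; union {D, E, F}; ε-closure = {C, D, E, F}.
Read '1': C→{E}, D→{E}, E→{B, C}, F→{A}; union {A, B, C, E}; ε-closure = {A, B, C, E, F}.
Read '1': A→∅, B→∅, C→{E}, E→{B, C}, F→{A}; union {A, B, C, E}; ε-closure = {A, B, C, E, F}.
Read '0': A→{B, D}, B→{E}, C→{D, F}, E→{F}, F→{E}; union {B, D, E, F}; ε-closure = {B, C, D, E, F}.
The final set {B, C, D, E, F} contains the accepting state E.

Yes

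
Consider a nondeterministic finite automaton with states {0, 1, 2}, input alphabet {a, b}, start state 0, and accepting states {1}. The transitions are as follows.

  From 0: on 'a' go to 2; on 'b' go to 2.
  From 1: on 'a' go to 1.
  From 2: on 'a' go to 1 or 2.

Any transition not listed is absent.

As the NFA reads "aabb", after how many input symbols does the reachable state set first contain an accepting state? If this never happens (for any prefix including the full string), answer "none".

Start in {0}.
Read 'a': {0} → {2}.
Read 'a': {2} → {1, 2}.
None of the earlier sets intersect F, but {1, 2} does.

2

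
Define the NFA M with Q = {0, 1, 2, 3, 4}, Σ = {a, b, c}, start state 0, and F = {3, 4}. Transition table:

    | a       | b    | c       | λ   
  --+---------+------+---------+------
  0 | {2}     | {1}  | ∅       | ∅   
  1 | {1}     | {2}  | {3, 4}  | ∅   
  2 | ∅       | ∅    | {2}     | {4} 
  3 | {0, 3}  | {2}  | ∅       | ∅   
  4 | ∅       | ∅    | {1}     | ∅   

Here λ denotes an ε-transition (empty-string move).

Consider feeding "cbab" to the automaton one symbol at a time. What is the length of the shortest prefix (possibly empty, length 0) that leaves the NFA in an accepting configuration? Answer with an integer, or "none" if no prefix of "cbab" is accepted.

Start in {0}.
Read 'c': 0→∅; now ∅.
The set is empty and remains empty for the remaining 3 symbols.
No reachable set along the way intersects F.

none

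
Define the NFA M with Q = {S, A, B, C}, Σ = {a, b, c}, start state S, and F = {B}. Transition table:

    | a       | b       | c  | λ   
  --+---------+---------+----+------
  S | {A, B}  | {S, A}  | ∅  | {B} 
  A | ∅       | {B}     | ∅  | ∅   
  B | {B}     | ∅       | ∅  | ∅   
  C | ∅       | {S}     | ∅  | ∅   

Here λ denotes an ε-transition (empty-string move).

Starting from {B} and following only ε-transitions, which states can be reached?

{B}

Begin with {B}.
No ε-moves leave this set, so the closure equals the set itself.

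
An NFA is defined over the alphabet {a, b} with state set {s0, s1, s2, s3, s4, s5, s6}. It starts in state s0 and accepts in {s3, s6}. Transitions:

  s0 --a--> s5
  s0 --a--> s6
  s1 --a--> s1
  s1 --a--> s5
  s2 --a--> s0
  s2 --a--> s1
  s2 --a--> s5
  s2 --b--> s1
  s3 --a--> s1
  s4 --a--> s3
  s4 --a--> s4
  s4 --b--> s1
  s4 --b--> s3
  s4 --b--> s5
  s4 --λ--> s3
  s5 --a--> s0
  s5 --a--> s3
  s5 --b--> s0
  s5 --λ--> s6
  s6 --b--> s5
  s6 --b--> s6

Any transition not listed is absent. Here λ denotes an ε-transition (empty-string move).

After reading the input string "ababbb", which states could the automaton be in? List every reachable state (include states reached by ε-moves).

{s0, s5, s6}

Start in {s0}.
Read 'a': s0→{s5, s6}; now {s5, s6}.
Read 'b': s5→{s0}, s6→{s5, s6}; now {s0, s5, s6}.
Read 'a': s0→{s5, s6}, s5→{s0, s3}, s6→∅; now {s0, s3, s5, s6}.
Read 'b': s0→∅, s3→∅, s5→{s0}, s6→{s5, s6}; now {s0, s5, s6}.
Read 'b': s0→∅, s5→{s0}, s6→{s5, s6}; now {s0, s5, s6}.
Read 'b': s0→∅, s5→{s0}, s6→{s5, s6}; now {s0, s5, s6}.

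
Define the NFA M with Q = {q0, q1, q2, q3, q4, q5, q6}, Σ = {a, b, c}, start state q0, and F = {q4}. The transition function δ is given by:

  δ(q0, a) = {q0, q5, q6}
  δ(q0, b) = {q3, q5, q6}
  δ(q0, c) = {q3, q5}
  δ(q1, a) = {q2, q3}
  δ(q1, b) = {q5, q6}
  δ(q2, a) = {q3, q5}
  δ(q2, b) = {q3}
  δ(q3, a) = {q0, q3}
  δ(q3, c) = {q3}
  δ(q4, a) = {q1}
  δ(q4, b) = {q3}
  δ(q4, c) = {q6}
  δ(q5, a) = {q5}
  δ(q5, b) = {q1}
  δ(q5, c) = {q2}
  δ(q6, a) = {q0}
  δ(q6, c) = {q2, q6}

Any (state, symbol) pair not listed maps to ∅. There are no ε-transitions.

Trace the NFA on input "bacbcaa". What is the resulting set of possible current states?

{q0, q3, q5, q6}

Start in {q0}.
Read 'b': {q0} → {q3, q5, q6}.
Read 'a': {q3, q5, q6} → {q0, q3, q5}.
Read 'c': {q0, q3, q5} → {q2, q3, q5}.
Read 'b': {q2, q3, q5} → {q1, q3}.
Read 'c': {q1, q3} → {q3}.
Read 'a': {q3} → {q0, q3}.
Read 'a': {q0, q3} → {q0, q3, q5, q6}.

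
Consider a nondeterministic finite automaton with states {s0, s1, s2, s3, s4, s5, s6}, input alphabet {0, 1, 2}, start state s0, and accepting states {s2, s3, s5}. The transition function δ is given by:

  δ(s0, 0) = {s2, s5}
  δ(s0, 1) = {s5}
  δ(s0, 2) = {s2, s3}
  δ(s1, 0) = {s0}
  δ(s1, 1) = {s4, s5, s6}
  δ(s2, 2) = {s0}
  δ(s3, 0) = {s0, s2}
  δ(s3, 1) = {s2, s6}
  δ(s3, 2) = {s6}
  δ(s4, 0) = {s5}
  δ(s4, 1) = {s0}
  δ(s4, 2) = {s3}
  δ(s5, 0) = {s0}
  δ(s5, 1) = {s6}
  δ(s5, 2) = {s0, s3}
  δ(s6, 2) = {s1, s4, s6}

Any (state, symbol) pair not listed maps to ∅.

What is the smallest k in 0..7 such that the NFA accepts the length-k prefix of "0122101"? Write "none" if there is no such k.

Start in {s0}.
Read '0': s0→{s2, s5}; now {s2, s5}.
None of the earlier sets intersect F, but {s2, s5} does.

1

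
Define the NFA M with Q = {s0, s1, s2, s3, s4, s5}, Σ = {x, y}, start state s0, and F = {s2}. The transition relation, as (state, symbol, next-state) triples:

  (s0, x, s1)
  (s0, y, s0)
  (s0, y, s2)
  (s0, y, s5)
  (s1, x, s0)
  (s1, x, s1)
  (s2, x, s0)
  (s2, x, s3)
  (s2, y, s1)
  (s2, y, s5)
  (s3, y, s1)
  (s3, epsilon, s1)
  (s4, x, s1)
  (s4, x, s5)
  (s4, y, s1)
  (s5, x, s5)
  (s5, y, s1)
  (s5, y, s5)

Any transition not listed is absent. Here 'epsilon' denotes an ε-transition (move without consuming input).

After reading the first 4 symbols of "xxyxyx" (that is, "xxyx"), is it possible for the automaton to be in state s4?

Start in {s0}.
Read 'x': s0→{s1}; now {s1}.
Read 'x': s1→{s0, s1}; now {s0, s1}.
Read 'y': s0→{s0, s2, s5}, s1→∅; now {s0, s2, s5}.
Read 'x': s0→{s1}, s2→{s0, s3}, s5→{s5}; now {s0, s1, s3, s5}.
State s4 is not in {s0, s1, s3, s5}.

No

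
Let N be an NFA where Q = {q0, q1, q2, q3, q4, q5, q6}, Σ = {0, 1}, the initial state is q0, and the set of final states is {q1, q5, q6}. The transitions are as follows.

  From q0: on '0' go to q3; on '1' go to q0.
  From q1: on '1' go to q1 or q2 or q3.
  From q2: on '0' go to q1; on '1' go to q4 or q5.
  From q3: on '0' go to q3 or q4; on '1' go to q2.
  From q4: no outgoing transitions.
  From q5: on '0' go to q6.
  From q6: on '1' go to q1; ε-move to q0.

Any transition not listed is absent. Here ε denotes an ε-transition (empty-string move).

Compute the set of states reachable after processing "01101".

{q0, q1}

Start in {q0}.
Read '0': q0→{q3}; now {q3}.
Read '1': q3→{q2}; now {q2}.
Read '1': q2→{q4, q5}; now {q4, q5}.
Read '0': q4→∅, q5→{q6}; union {q6}; ε-closure = {q0, q6}.
Read '1': q0→{q0}, q6→{q1}; now {q0, q1}.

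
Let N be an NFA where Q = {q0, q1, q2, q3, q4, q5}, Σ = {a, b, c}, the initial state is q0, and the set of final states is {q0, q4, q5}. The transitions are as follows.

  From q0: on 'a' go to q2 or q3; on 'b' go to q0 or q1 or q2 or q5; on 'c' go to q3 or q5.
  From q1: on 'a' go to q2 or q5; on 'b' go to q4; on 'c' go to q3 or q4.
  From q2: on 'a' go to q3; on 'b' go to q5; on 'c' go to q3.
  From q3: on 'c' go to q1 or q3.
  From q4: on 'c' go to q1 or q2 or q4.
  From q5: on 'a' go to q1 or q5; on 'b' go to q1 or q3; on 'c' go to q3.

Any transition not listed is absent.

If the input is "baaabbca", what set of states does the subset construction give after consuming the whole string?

{q2, q3, q5}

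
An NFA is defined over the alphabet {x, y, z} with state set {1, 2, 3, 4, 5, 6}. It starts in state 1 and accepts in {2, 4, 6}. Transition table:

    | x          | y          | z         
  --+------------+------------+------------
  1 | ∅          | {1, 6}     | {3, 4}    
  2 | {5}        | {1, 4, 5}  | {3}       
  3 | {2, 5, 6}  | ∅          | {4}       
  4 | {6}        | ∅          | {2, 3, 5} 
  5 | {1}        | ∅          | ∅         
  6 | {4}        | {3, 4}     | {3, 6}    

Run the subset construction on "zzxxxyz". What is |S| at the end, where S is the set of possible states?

5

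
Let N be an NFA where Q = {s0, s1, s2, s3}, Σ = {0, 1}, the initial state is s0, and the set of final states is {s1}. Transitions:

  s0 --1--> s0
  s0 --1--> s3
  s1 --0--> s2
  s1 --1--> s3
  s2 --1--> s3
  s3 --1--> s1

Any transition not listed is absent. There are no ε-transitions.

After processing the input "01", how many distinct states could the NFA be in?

0

Start in {s0}.
Read '0': s0→∅; now ∅.
The set is empty and remains empty for the remaining 1 symbol.
That set has 0 states.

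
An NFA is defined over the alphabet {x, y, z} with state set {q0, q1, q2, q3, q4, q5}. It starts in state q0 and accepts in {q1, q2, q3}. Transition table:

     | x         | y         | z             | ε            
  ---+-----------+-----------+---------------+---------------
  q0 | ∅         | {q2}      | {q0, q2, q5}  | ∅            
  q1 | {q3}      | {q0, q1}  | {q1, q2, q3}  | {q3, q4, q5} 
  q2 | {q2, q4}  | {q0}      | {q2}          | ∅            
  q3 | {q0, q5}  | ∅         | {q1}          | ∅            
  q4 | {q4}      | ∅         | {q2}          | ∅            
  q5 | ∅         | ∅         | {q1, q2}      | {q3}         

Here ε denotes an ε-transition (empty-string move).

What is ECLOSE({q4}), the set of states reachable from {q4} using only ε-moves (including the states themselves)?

{q4}

Begin with {q4}.
No ε-moves leave this set, so the closure equals the set itself.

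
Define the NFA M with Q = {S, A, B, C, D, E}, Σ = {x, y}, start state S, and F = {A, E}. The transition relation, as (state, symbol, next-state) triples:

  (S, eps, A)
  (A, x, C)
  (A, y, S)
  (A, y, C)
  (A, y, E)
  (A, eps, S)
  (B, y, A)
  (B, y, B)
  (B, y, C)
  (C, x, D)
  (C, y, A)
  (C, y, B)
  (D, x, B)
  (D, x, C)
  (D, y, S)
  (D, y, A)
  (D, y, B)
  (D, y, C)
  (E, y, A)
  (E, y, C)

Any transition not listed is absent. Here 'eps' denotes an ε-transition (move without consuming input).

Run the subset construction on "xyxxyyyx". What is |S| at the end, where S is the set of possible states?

2

Start: ε-closure({S}) = {S, A}.
Read 'x': S→∅, A→{C}; now {C}.
Read 'y': C→{A, B}; union {A, B}; ε-closure = {S, A, B}.
Read 'x': S→∅, A→{C}, B→∅; now {C}.
Read 'x': C→{D}; now {D}.
Read 'y': D→{S, A, B, C}; now {S, A, B, C}.
Read 'y': S→∅, A→{S, C, E}, B→{A, B, C}, C→{A, B}; now {S, A, B, C, E}.
Read 'y': S→∅, A→{S, C, E}, B→{A, B, C}, C→{A, B}, E→{A, C}; now {S, A, B, C, E}.
Read 'x': S→∅, A→{C}, B→∅, C→{D}, E→∅; now {C, D}.
That set has 2 states.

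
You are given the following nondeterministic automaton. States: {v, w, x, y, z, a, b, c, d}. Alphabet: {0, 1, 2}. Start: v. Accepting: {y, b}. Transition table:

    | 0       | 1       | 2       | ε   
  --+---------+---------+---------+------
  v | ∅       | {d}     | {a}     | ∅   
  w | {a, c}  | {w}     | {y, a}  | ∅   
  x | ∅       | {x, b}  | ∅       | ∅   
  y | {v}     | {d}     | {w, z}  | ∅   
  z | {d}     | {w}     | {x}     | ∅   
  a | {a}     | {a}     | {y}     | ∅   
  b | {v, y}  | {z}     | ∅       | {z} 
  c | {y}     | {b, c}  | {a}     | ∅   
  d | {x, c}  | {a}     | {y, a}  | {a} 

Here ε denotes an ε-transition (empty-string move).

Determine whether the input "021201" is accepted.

No

Start in {v}.
Read '0': {v} → ∅.
The set is empty and remains empty for the remaining 5 symbols.
The final set ∅ contains no accepting state.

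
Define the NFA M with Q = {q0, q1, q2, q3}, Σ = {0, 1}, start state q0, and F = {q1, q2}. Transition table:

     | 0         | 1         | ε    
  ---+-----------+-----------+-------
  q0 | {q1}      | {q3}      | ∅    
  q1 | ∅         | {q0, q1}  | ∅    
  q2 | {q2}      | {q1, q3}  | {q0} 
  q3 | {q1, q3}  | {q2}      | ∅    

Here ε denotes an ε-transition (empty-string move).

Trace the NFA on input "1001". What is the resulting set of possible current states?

Start in {q0}.
Read '1': q0→{q3}; now {q3}.
Read '0': q3→{q1, q3}; now {q1, q3}.
Read '0': q1→∅, q3→{q1, q3}; now {q1, q3}.
Read '1': q1→{q0, q1}, q3→{q2}; now {q0, q1, q2}.

{q0, q1, q2}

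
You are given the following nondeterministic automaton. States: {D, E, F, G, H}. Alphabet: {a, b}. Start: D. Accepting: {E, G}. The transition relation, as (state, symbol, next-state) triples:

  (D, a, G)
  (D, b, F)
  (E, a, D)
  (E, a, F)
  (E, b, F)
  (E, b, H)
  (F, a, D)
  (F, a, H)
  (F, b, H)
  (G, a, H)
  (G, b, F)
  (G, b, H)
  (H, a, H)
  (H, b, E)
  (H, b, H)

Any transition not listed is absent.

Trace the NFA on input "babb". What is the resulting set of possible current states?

{E, F, H}

Start in {D}.
Read 'b': D→{F}; now {F}.
Read 'a': F→{D, H}; now {D, H}.
Read 'b': D→{F}, H→{E, H}; now {E, F, H}.
Read 'b': E→{F, H}, F→{H}, H→{E, H}; now {E, F, H}.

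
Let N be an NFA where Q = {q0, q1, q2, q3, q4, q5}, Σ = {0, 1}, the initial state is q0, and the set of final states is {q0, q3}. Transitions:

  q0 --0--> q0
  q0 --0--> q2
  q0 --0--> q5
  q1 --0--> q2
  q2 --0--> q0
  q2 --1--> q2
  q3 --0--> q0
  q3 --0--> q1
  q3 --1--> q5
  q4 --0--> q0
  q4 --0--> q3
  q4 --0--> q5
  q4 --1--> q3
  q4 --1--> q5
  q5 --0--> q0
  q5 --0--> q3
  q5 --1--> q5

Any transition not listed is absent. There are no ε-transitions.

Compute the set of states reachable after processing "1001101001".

Start in {q0}.
Read '1': {q0} → ∅.
The set is empty and remains empty for the remaining 9 symbols.

∅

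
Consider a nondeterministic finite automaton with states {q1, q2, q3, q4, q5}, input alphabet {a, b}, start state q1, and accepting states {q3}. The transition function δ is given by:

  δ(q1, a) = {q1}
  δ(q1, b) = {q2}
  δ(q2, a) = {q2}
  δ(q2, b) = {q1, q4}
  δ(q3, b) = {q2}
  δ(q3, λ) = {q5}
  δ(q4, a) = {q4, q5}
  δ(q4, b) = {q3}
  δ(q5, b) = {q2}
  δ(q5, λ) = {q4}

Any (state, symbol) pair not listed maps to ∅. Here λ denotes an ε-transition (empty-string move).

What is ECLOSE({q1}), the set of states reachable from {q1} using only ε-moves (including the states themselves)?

{q1}

Begin with {q1}.
No ε-moves leave this set, so the closure equals the set itself.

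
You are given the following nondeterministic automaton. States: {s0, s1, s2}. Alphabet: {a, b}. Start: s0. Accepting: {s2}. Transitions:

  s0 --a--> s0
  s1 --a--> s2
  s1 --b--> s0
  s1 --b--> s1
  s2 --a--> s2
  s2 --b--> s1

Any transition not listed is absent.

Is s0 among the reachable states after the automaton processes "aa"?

Yes

Start in {s0}.
Read 'a': s0→{s0}; now {s0}.
Read 'a': s0→{s0}; now {s0}.
State s0 is in {s0}.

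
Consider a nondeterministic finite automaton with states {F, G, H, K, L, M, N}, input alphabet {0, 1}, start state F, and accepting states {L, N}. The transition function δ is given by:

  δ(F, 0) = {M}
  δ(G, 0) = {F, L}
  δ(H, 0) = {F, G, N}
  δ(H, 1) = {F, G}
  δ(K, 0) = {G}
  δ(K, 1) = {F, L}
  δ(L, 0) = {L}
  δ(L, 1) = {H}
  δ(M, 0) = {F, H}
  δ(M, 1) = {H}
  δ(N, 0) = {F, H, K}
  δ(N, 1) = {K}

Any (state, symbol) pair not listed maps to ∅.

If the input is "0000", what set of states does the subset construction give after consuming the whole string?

{F, H, K, L, M}

Start in {F}.
Read '0': F→{M}; now {M}.
Read '0': M→{F, H}; now {F, H}.
Read '0': F→{M}, H→{F, G, N}; now {F, G, M, N}.
Read '0': F→{M}, G→{F, L}, M→{F, H}, N→{F, H, K}; now {F, H, K, L, M}.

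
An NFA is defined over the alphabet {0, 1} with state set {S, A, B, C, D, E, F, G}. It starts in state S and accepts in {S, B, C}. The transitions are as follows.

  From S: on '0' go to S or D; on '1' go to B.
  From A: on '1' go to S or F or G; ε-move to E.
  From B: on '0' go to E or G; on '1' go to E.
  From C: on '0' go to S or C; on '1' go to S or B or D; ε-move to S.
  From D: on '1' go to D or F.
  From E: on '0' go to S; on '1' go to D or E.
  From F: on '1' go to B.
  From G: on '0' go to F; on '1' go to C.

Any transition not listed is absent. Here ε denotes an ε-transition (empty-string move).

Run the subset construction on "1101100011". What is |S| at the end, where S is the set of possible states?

4

Start in {S}.
Read '1': {S} → {B}.
Read '1': {B} → {E}.
Read '0': {E} → {S}.
Read '1': {S} → {B}.
Read '1': {B} → {E}.
Read '0': {E} → {S}.
Read '0': {S} → {S, D}.
Read '0': {S, D} → {S, D}.
Read '1': {S, D} → {B, D, F}.
Read '1': {B, D, F} → {B, D, E, F}.
That set has 4 states.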